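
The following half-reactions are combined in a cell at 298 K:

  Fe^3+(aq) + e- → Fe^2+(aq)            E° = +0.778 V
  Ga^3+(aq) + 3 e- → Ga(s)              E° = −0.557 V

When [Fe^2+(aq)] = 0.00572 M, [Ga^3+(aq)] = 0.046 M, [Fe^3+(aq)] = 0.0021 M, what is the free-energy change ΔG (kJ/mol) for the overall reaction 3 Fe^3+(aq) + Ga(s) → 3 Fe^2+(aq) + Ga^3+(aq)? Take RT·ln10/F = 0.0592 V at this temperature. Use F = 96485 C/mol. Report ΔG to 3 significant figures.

With Fe³⁺/Fe²⁺ reduced at the cathode, E°cell = +0.778 − (−0.557) = +1.335 V and n = 3.
Here Q = ([Fe^2+(aq)]^3·[Ga^3+(aq)]) / [Fe^3+(aq)]^3 = 0.93 (log Q = −0.032), giving E = +1.335 − (0.0592/3)·(−0.032) = +1.3356 V.
ΔG = −nFE = −(3)(96485)(+1.3356) J/mol = −387 kJ/mol.

−387 kJ/mol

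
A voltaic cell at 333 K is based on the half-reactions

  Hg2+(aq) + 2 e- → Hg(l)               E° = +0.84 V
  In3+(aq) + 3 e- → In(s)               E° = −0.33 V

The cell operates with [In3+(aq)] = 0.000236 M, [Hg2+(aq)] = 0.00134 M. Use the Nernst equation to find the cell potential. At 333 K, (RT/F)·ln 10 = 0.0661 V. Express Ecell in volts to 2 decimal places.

The Hg²⁺/Hg couple has the more positive E°, so it is the cathode; In³⁺/In is the anode.
E°cell = E°cat − E°an = +0.84 − (−0.33) = +1.17 V; n = 6.
For the overall reaction 3 Hg2+(aq) + 2 In(s) → 3 Hg(l) + 2 In3+(aq), Q = [In3+(aq)]^2 / [Hg2+(aq)]^3 = 23.1, giving log Q = 1.365.
By the Nernst equation, E = +1.17 − (0.0661/6)·(1.365) = +1.15 V.

+1.15 V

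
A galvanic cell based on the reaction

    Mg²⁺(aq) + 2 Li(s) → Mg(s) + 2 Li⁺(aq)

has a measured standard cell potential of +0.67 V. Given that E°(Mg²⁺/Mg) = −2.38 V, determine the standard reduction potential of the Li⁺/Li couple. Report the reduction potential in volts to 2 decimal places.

In the reaction as written the Mg²⁺/Mg couple is reduced (cathode) and Li⁺/Li is oxidized (anode), so E°cell = E°(Mg²⁺/Mg) − E°(Li⁺/Li).
E°(Li⁺/Li) = E°(cathode) − E°cell = −2.38 − (+0.67) = −3.05 V.

−3.05 V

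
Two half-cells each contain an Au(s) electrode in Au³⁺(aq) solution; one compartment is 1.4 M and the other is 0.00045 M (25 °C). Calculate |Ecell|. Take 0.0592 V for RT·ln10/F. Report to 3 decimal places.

For a concentration cell E°cell = 0, since both electrodes use the same couple.
The compartment with the higher Au³⁺(aq) concentration (1.4 M) acts as the cathode; ions are reduced there and produced at the dilute (0.00045 M) anode.
With n = 3, Ecell = −(0.0592/3)·log([dilute]/[conc]) = −(0.0592/3)·log(0.00045/1.4) = +0.069 V.

0.069 V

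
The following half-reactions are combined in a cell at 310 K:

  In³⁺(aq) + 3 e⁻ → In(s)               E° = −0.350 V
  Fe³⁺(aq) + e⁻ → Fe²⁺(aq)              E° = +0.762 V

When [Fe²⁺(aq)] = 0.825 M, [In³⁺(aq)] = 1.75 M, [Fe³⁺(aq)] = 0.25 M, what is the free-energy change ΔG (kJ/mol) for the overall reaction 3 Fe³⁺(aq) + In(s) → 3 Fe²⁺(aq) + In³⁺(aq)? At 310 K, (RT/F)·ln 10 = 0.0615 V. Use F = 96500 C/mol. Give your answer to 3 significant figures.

The standard cell potential is +0.762 − (−0.350) = +1.112 V, with n = 3 electrons in the balanced equation.
Here Q = ([Fe²⁺(aq)]^3·[In³⁺(aq)]) / [Fe³⁺(aq)]^3 = 62.9 (log Q = 1.799), giving E = +1.112 − (0.0615/3)·(1.799) = +1.0751 V.
Then ΔG = −nFE = −3 × 96500 × +1.0751 J/mol = −311 kJ/mol.

−311 kJ/mol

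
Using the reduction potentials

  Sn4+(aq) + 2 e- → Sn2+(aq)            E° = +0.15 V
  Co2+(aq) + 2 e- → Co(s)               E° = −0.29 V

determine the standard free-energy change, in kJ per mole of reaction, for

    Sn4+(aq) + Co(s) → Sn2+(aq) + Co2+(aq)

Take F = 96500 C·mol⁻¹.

In the reaction as written Sn4+(aq) is reduced, so the Sn⁴⁺/Sn²⁺ couple is the cathode and Co²⁺/Co is the anode.
E°cell = +0.15 − (−0.29) = +0.44 V; balancing electrons gives n = 2.
ΔG° = −nFE°cell = −(2)(96500)(+0.44) J/mol = −84.9 kJ/mol.

−84.9 kJ/mol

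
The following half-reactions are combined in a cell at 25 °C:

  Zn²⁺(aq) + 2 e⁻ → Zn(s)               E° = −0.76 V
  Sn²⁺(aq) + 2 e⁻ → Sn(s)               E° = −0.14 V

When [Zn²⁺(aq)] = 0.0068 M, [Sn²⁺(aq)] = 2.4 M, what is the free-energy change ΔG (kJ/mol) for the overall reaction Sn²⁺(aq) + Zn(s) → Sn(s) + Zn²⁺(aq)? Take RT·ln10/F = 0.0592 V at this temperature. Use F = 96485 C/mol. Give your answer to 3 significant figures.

With Sn²⁺/Sn reduced at the cathode, E°cell = −0.14 − (−0.76) = +0.62 V and n = 2.
Q = [Zn²⁺(aq)] / [Sn²⁺(aq)] = 0.00283, so log Q = −2.548 and E = +0.62 − (0.0592/2)(−2.548) = +0.6954 V.
Then ΔG = −nFE = −2 × 96485 × +0.6954 J/mol = −134 kJ/mol.

−134 kJ/mol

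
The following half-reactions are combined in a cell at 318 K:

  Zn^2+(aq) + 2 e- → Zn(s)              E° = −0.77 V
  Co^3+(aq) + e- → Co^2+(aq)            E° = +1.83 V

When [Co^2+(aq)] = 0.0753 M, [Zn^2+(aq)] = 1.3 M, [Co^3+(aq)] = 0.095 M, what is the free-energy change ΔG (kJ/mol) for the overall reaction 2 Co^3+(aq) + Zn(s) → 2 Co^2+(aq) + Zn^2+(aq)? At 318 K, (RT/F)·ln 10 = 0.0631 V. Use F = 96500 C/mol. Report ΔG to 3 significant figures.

−502 kJ/mol

E°cell = +1.83 − (−0.77) = +2.60 V; the balanced reaction transfers n = 2 electrons.
Here Q = ([Co^2+(aq)]^2·[Zn^2+(aq)]) / [Co^3+(aq)]^2 = 0.817 (log Q = −0.088), giving E = +2.60 − (0.0631/2)·(−0.088) = +2.6028 V.
ΔG = −nFE = −(2)(96500)(+2.6028) J/mol = −502 kJ/mol.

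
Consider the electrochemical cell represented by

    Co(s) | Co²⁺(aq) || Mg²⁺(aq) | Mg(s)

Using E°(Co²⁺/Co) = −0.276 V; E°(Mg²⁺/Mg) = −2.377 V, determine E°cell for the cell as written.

−2.101 V

By convention the left-hand electrode in cell notation is the anode (oxidation) and the right-hand electrode is the cathode (reduction).
E°cell = E°(right) − E°(left) = −2.377 − (−0.276) = −2.101 V.
The negative sign shows that, as written, the cell would require an external voltage to drive the reaction.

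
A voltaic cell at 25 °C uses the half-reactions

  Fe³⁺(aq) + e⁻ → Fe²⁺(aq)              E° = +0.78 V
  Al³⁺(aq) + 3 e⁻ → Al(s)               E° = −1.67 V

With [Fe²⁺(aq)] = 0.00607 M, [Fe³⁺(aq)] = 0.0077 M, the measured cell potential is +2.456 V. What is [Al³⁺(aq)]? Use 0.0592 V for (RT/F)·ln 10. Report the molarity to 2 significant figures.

1.0 M

The Fe³⁺/Fe²⁺ couple has the larger reduction potential, so it is the cathode: E°cell = +0.78 − (−1.67) = +2.45 V and n = 3.
Since E = E° − (0.0592/n)·log Q, log Q = n(E° − E)/0.0592 = −0.304.
Balancing electrons gives 3 Fe³⁺(aq) + Al(s) → 3 Fe²⁺(aq) + Al³⁺(aq); thus Q = ([Fe²⁺(aq)]^3·[Al³⁺(aq)]) / [Fe³⁺(aq)]^3.
Isolating [Al³⁺(aq)] in Q = 10^{−0.304} yields log [Al³⁺(aq)] = 0.006, i.e. 1.0 M.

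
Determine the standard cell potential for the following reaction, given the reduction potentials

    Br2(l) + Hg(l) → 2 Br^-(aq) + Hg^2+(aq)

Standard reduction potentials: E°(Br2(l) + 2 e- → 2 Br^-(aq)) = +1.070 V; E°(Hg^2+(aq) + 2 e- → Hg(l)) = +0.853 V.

In the reaction as written, Br2(l) is reduced (cathode) and Hg^2+(aq) is produced by oxidation at the anode.
E°cell = E°(cathode) − E°(anode) = +1.070 − (+0.853) = +0.217 V.
The positive value indicates the reaction is spontaneous as written.

+0.217 V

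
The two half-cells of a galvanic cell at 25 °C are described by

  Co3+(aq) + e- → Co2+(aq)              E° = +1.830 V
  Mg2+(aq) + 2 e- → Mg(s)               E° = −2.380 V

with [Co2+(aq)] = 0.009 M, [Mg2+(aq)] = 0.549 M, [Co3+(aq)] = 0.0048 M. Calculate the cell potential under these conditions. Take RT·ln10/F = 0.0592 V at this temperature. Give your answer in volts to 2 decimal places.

Co³⁺/Co²⁺ is reduced (cathode, E° = +1.830 V) and Mg²⁺/Mg is oxidized (anode).
The standard potential is +1.830 − (−2.380) = +4.210 V and the balanced reaction transfers n = 2 electrons.
For the overall reaction 2 Co3+(aq) + Mg(s) → 2 Co2+(aq) + Mg2+(aq), Q = ([Co2+(aq)]^2·[Mg2+(aq)]) / [Co3+(aq)]^2 = 1.93, giving log Q = 0.286.
By the Nernst equation, E = +4.210 − (0.0592/2)·(0.286) = +4.20 V.

+4.20 V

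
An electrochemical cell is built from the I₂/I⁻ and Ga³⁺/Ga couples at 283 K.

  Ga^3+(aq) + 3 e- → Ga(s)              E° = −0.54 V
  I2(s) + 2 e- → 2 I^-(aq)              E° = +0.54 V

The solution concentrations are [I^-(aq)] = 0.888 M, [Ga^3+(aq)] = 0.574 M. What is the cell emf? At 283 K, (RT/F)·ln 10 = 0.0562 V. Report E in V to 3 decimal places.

I₂/I⁻ is reduced (cathode, E° = +0.54 V) and Ga³⁺/Ga is oxidized (anode).
E°cell = +0.54 − (−0.54) = +1.08 V, with n = 6 electrons transferred.
The balanced reaction is 3 I2(s) + 2 Ga(s) → 6 I^-(aq) + 2 Ga^3+(aq), so Q = [I^-(aq)]^6·[Ga^3+(aq)]^2 = 0.162 and log Q = −0.792.
Applying E = E° − (RT ln10/nF)·log Q gives +1.08 − (0.0562/6)(−0.792) = +1.087 V.

+1.087 V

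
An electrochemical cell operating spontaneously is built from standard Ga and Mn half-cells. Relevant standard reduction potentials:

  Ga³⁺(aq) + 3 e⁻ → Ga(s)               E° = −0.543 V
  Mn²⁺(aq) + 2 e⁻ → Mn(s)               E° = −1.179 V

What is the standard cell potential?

+0.636 V

Of the two couples in this cell, the one with the more positive reduction potential is reduced at the cathode: here that is Ga³⁺/Ga (−0.543 V); Mn²⁺/Mn (−1.179 V) is the anode.
E°cell = E°(cathode) − E°(anode) = −0.543 − (−1.179) = +0.636 V.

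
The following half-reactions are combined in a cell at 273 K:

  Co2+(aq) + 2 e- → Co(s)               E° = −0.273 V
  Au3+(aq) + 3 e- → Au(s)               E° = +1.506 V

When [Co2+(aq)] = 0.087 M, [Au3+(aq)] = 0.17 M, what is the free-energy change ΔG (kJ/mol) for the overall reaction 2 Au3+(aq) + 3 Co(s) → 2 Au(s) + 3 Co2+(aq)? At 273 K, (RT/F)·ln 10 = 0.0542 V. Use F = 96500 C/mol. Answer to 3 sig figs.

−1040 kJ/mol

With Au³⁺/Au reduced at the cathode, E°cell = +1.506 − (−0.273) = +1.779 V and n = 6.
Q = [Co2+(aq)]^3 / [Au3+(aq)]^2 = 0.0228, so log Q = −1.642 and E = +1.779 − (0.0542/6)(−1.642) = +1.7938 V.
Finally ΔG = −nFE = −(6)(96500 C/mol)(+1.7938 V) = −1040 kJ/mol.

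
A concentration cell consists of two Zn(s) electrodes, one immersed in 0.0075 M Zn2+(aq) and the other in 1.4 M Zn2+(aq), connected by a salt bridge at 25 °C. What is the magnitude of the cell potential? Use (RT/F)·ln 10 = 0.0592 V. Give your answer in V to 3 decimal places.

0.067 V

For a concentration cell E°cell = 0, since both electrodes use the same couple.
The compartment with the higher Zn2+(aq) concentration (1.4 M) acts as the cathode; ions are reduced there and produced at the dilute (0.0075 M) anode.
With n = 2, Ecell = −(0.0592/2)·log([dilute]/[conc]) = −(0.0592/2)·log(0.0075/1.4) = +0.067 V.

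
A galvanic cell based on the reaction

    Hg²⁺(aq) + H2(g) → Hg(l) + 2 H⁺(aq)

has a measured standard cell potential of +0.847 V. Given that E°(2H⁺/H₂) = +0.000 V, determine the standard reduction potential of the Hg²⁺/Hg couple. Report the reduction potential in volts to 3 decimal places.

+0.847 V

In the reaction as written the Hg²⁺/Hg couple is reduced (cathode) and 2H⁺/H₂ is oxidized (anode), so E°cell = E°(Hg²⁺/Hg) − E°(2H⁺/H₂).
E°(Hg²⁺/Hg) = E°cell + E°(anode) = +0.847 + (+0.000) = +0.847 V.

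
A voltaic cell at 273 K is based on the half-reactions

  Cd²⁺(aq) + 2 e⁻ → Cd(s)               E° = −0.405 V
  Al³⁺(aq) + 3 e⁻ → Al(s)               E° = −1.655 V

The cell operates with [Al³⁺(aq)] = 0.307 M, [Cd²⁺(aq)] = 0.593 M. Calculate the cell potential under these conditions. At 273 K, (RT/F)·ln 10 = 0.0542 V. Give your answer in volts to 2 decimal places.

+1.25 V

Since E°(Cd²⁺/Cd) > E°(Al³⁺/Al), Cd²⁺/Cd serves as the cathode.
The standard potential is −0.405 − (−1.655) = +1.250 V and the balanced reaction transfers n = 6 electrons.
Balancing gives 3 Cd²⁺(aq) + 2 Al(s) → 3 Cd(s) + 2 Al³⁺(aq); hence Q = [Al³⁺(aq)]^2 / [Cd²⁺(aq)]^3 = 0.452 (log Q = −0.345).
By the Nernst equation, E = +1.250 − (0.0542/6)·(−0.345) = +1.25 V.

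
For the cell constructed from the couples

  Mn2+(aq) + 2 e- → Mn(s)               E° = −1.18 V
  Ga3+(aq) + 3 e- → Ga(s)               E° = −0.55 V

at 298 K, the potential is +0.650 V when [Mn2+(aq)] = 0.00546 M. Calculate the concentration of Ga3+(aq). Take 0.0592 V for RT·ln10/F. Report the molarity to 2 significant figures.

0.0042 M

Ga³⁺/Ga is the cathode (higher E°); E°cell = −0.55 − (−1.18) = +0.63 V with n = 6.
Since E = E° − (0.0592/n)·log Q, log Q = n(E° − E)/0.0592 = −2.027.
The balanced reaction is 2 Ga3+(aq) + 3 Mn(s) → 2 Ga(s) + 3 Mn2+(aq), so Q = [Mn2+(aq)]^3 / [Ga3+(aq)]^2.
Isolating [Ga3+(aq)] in Q = 10^{−2.027} yields log [Ga3+(aq)] = −2.381, i.e. 0.0042 M.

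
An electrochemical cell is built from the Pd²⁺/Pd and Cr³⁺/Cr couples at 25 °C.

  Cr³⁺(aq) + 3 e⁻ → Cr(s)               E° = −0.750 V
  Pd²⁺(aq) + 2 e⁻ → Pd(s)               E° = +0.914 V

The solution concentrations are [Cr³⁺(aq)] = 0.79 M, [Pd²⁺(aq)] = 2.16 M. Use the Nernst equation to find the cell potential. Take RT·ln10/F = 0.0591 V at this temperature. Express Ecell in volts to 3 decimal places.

Since E°(Pd²⁺/Pd) > E°(Cr³⁺/Cr), Pd²⁺/Pd serves as the cathode.
E°cell = E°cat − E°an = +0.914 − (−0.750) = +1.664 V; n = 6.
Balancing gives 3 Pd²⁺(aq) + 2 Cr(s) → 3 Pd(s) + 2 Cr³⁺(aq); hence Q = [Cr³⁺(aq)]^2 / [Pd²⁺(aq)]^3 = 0.0619 (log Q = −1.208).
Applying E = E° − (RT ln10/nF)·log Q gives +1.664 − (0.0591/6)(−1.208) = +1.676 V.

+1.676 V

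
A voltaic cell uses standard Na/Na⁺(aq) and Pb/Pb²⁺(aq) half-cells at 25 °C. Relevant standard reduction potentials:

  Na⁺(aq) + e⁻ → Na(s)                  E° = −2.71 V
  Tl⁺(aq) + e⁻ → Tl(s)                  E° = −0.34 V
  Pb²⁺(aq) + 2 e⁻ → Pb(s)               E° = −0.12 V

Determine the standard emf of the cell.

+2.59 V

The Pb²⁺/Pb couple has the higher E°, so Pb ion is reduced (cathode) and Na is oxidized (anode).
E°cell = E°(cathode) − E°(anode) = −0.12 − (−2.71) = +2.59 V.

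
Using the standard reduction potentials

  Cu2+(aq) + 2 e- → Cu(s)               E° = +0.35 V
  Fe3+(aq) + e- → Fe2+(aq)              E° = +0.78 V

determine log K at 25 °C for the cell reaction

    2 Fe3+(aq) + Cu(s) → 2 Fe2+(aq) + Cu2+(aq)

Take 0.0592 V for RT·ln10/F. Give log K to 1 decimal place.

log K = 14.5

The Fe³⁺/Fe²⁺ couple is reduced (cathode); E°cell = +0.78 − (+0.35) = +0.43 V with n = 2.
At equilibrium E = 0, so log K = nE°cell / 0.0592 = (2)(+0.43) / 0.0592 = 14.5.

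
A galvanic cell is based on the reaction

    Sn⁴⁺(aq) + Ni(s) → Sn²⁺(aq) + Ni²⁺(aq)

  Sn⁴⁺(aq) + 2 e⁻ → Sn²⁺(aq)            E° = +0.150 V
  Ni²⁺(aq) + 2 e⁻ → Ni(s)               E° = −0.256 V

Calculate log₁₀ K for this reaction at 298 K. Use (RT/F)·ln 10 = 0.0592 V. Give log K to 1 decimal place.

log K = 13.7

The Sn⁴⁺/Sn²⁺ couple is reduced (cathode); E°cell = +0.150 − (−0.256) = +0.406 V with n = 2.
At equilibrium E = 0, so log K = nE°cell / 0.0592 = (2)(+0.406) / 0.0592 = 13.7.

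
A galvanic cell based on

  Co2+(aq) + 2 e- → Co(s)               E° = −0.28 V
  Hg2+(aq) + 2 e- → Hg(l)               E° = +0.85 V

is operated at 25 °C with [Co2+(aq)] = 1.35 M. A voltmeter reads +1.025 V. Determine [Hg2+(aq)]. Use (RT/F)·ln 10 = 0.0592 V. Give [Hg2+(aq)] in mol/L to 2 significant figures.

0.00038 M

The Hg²⁺/Hg couple has the larger reduction potential, so it is the cathode: E°cell = +0.85 − (−0.28) = +1.13 V and n = 2.
Since E = E° − (0.0592/n)·log Q, log Q = n(E° − E)/0.0592 = 3.547.
For Hg2+(aq) + Co(s) → Hg(l) + Co2+(aq), the reaction quotient is Q = [Co2+(aq)] / [Hg2+(aq)].
Solving for the unknown gives log [Hg2+(aq)] = −3.417, so [Hg2+(aq)] ≈ 0.00038 M.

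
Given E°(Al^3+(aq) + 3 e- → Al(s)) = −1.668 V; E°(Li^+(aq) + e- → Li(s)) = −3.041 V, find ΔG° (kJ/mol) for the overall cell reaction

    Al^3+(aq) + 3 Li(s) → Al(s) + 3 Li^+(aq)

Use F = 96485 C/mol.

−397 kJ/mol

In the reaction as written Al^3+(aq) is reduced, so the Al³⁺/Al couple is the cathode and Li⁺/Li is the anode.
E°cell = −1.668 − (−3.041) = +1.373 V; balancing electrons gives n = 3.
ΔG° = −nFE°cell = −(3)(96485)(+1.373) J/mol = −397 kJ/mol.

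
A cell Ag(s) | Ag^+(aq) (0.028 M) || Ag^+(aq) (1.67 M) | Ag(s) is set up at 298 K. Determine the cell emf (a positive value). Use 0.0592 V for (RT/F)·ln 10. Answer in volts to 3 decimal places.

0.105 V

For a concentration cell E°cell = 0, since both electrodes use the same couple.
The compartment with the higher Ag^+(aq) concentration (1.67 M) acts as the cathode; ions are reduced there and produced at the dilute (0.028 M) anode.
With n = 1, Ecell = −(0.0592/1)·log([dilute]/[conc]) = −(0.0592/1)·log(0.028/1.67) = +0.105 V.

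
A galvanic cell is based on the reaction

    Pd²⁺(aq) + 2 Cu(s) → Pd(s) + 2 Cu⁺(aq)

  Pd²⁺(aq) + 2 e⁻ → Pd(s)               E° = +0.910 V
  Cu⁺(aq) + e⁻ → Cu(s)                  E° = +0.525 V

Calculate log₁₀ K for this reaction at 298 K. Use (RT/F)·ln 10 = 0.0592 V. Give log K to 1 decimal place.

The Pd²⁺/Pd couple is reduced (cathode); E°cell = +0.910 − (+0.525) = +0.385 V with n = 2.
At equilibrium E = 0, so log K = nE°cell / 0.0592 = (2)(+0.385) / 0.0592 = 13.0.

log K = 13.0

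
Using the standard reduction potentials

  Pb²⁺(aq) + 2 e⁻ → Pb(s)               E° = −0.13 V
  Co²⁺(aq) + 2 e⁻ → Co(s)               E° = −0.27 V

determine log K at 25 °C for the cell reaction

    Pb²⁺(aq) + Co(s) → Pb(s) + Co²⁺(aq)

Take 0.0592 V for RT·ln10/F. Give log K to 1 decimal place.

The Pb²⁺/Pb couple is reduced (cathode); E°cell = −0.13 − (−0.27) = +0.14 V with n = 2.
At equilibrium E = 0, so log K = nE°cell / 0.0592 = (2)(+0.14) / 0.0592 = 4.7.

log K = 4.7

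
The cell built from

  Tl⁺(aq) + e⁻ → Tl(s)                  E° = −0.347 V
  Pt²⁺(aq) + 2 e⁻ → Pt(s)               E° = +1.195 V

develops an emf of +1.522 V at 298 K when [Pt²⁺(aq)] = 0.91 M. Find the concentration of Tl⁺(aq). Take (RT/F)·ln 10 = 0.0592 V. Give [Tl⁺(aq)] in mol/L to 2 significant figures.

2.1 M

With Pt²⁺/Pt at the cathode and Tl⁺/Tl at the anode, E°cell = +1.195 − (−0.347) = +1.542 V (n = 2).
From the Nernst equation, log Q = n(E° − E)/0.0592 = 2·(+1.542 − (+1.522))/0.0592 = 0.676.
The balanced reaction is Pt²⁺(aq) + 2 Tl(s) → Pt(s) + 2 Tl⁺(aq), so Q = [Tl⁺(aq)]^2 / [Pt²⁺(aq)].
Isolating [Tl⁺(aq)] in Q = 10^{0.676} yields log [Tl⁺(aq)] = 0.318, i.e. 2.1 M.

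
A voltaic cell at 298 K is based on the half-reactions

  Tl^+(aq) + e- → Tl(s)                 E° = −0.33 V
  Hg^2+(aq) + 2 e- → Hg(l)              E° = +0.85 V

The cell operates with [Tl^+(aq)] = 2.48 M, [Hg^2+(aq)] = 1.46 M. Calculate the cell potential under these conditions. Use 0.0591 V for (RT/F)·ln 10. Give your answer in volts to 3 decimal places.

Hg²⁺/Hg is reduced (cathode, E° = +0.85 V) and Tl⁺/Tl is oxidized (anode).
E°cell = +0.85 − (−0.33) = +1.18 V, with n = 2 electrons transferred.
The balanced reaction is Hg^2+(aq) + 2 Tl(s) → Hg(l) + 2 Tl^+(aq), so Q = [Tl^+(aq)]^2 / [Hg^2+(aq)] = 4.21 and log Q = 0.625.
By the Nernst equation, E = +1.18 − (0.0591/2)·(0.625) = +1.162 V.

+1.162 V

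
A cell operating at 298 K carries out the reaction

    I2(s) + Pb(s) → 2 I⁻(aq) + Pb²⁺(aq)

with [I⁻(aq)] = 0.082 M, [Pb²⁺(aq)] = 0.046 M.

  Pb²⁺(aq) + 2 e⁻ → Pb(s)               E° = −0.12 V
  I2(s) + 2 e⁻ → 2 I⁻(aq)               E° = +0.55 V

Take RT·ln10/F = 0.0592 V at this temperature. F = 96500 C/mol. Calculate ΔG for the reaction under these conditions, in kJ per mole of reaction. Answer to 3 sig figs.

−149 kJ/mol

With I₂/I⁻ reduced at the cathode, E°cell = +0.55 − (−0.12) = +0.67 V and n = 2.
The reaction quotient is [I⁻(aq)]^2·[Pb²⁺(aq)] = 0.000309; by Nernst, E = +0.67 − (0.0592/2)(−3.510) = +0.7739 V.
Then ΔG = −nFE = −2 × 96500 × +0.7739 J/mol = −149 kJ/mol.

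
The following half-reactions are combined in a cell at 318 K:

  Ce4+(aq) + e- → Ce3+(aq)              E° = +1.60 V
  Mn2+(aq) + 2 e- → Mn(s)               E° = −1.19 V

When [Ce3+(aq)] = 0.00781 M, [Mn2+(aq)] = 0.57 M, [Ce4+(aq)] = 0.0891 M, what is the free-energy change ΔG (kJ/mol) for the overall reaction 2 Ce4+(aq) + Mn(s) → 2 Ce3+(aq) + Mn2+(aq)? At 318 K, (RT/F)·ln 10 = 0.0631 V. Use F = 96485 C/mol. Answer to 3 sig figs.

E°cell = +1.60 − (−1.19) = +2.79 V; the balanced reaction transfers n = 2 electrons.
Here Q = ([Ce3+(aq)]^2·[Mn2+(aq)]) / [Ce4+(aq)]^2 = 0.00438 (log Q = −2.359), giving E = +2.79 − (0.0631/2)·(−2.359) = +2.8644 V.
Then ΔG = −nFE = −2 × 96485 × +2.8644 J/mol = −553 kJ/mol.

−553 kJ/mol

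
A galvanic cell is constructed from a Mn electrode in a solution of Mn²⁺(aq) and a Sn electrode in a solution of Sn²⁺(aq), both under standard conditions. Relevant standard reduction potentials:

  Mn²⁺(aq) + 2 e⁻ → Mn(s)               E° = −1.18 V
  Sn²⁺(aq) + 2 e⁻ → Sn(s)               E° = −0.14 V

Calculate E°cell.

The Sn²⁺/Sn couple has the higher E°, so Sn ion is reduced (cathode) and Mn is oxidized (anode).
E°cell = E°(cathode) − E°(anode) = −0.14 − (−1.18) = +1.04 V.

+1.04 V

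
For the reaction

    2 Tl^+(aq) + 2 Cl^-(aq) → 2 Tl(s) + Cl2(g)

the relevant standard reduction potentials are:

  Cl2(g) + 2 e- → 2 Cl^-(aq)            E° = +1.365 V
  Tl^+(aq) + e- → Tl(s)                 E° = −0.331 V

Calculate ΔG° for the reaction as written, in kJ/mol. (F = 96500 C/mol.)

+327 kJ/mol

In the reaction as written Tl^+(aq) is reduced, so the Tl⁺/Tl couple is the cathode and Cl₂/Cl⁻ is the anode.
E°cell = −0.331 − (+1.365) = −1.696 V; balancing electrons gives n = 2.
ΔG° = −nFE°cell = −(2)(96500)(−1.696) J/mol = +327 kJ/mol.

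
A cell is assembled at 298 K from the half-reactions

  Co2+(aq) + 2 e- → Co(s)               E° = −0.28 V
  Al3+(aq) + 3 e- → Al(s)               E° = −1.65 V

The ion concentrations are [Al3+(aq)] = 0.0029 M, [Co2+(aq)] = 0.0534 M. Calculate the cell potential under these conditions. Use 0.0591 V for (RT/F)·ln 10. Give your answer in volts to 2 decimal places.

The Co²⁺/Co couple has the more positive E°, so it is the cathode; Al³⁺/Al is the anode.
The standard potential is −0.28 − (−1.65) = +1.37 V and the balanced reaction transfers n = 6 electrons.
Balancing gives 3 Co2+(aq) + 2 Al(s) → 3 Co(s) + 2 Al3+(aq); hence Q = [Al3+(aq)]^2 / [Co2+(aq)]^3 = 0.0552 (log Q = −1.258).
By the Nernst equation, E = +1.37 − (0.0591/6)·(−1.258) = +1.38 V.

+1.38 V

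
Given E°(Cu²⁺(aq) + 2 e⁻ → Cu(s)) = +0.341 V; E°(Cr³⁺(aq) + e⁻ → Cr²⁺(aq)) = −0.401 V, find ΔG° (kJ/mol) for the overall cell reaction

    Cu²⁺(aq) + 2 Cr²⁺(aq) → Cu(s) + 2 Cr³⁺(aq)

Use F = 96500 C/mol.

In the reaction as written Cu²⁺(aq) is reduced, so the Cu²⁺/Cu couple is the cathode and Cr³⁺/Cr²⁺ is the anode.
E°cell = +0.341 − (−0.401) = +0.742 V; balancing electrons gives n = 2.
ΔG° = −nFE°cell = −(2)(96500)(+0.742) J/mol = −143 kJ/mol.

−143 kJ/mol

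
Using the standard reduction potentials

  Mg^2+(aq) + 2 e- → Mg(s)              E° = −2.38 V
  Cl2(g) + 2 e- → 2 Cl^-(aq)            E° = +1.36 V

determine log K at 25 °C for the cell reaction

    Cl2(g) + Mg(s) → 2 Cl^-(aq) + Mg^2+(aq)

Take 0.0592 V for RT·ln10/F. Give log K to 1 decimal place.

log K = 126.4

The Cl₂/Cl⁻ couple is reduced (cathode); E°cell = +1.36 − (−2.38) = +3.74 V with n = 2.
At equilibrium E = 0, so log K = nE°cell / 0.0592 = (2)(+3.74) / 0.0592 = 126.4.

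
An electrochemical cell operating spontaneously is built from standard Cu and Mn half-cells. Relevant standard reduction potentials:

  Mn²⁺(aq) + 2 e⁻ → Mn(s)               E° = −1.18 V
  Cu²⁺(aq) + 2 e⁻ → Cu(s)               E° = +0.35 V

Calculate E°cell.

+1.53 V

The Cu²⁺/Cu couple has the higher E°, so Cu ion is reduced (cathode) and Mn is oxidized (anode).
E°cell = E°(cathode) − E°(anode) = +0.35 − (−1.18) = +1.53 V.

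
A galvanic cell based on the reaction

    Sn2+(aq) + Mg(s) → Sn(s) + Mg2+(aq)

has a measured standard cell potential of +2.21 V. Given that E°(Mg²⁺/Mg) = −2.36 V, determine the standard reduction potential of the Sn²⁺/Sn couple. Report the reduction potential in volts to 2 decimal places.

−0.15 V

In the reaction as written the Sn²⁺/Sn couple is reduced (cathode) and Mg²⁺/Mg is oxidized (anode), so E°cell = E°(Sn²⁺/Sn) − E°(Mg²⁺/Mg).
E°(Sn²⁺/Sn) = E°cell + E°(anode) = +2.21 + (−2.36) = −0.15 V.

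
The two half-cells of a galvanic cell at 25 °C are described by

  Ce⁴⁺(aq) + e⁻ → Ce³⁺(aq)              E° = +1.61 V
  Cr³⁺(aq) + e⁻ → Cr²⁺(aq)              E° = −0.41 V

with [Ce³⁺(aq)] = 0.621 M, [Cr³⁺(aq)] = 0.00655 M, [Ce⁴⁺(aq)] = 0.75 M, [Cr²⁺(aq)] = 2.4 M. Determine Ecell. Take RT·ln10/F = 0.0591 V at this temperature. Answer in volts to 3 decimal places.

+2.176 V

The Ce⁴⁺/Ce³⁺ couple has the more positive E°, so it is the cathode; Cr³⁺/Cr²⁺ is the anode.
E°cell = E°cat − E°an = +1.61 − (−0.41) = +2.02 V; n = 1.
Balancing gives Ce⁴⁺(aq) + Cr²⁺(aq) → Ce³⁺(aq) + Cr³⁺(aq); hence Q = ([Ce³⁺(aq)]·[Cr³⁺(aq)]) / ([Ce⁴⁺(aq)]·[Cr²⁺(aq)]) = 0.00226 (log Q = −2.646).
Applying E = E° − (RT ln10/nF)·log Q gives +2.02 − (0.0591/1)(−2.646) = +2.176 V.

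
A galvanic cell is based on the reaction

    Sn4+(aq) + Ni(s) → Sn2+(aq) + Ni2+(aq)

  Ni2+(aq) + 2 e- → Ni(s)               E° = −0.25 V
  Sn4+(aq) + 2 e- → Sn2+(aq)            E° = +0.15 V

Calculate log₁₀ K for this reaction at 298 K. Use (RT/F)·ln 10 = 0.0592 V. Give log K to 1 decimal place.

The Sn⁴⁺/Sn²⁺ couple is reduced (cathode); E°cell = +0.15 − (−0.25) = +0.40 V with n = 2.
At equilibrium E = 0, so log K = nE°cell / 0.0592 = (2)(+0.40) / 0.0592 = 13.5.

log K = 13.5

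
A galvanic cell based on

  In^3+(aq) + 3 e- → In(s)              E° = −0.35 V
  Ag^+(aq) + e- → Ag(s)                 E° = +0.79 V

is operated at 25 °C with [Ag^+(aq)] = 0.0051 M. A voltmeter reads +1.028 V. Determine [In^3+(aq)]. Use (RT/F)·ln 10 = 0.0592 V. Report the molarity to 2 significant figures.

With Ag⁺/Ag at the cathode and In³⁺/In at the anode, E°cell = +0.79 − (−0.35) = +1.14 V (n = 3).
Since E = E° − (0.0592/n)·log Q, log Q = n(E° − E)/0.0592 = 5.676.
The balanced reaction is 3 Ag^+(aq) + In(s) → 3 Ag(s) + In^3+(aq), so Q = [In^3+(aq)] / [Ag^+(aq)]^3.
Solving for the unknown gives log [In^3+(aq)] = −1.201, so [In^3+(aq)] ≈ 0.063 M.

0.063 M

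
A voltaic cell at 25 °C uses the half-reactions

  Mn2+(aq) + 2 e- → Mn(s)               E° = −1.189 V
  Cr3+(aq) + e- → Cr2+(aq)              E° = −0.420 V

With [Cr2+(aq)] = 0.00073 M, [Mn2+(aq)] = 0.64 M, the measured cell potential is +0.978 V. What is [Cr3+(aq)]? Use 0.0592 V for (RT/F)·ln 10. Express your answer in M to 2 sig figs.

Cr³⁺/Cr²⁺ is the cathode (higher E°); E°cell = −0.420 − (−1.189) = +0.769 V with n = 2.
Since E = E° − (0.0592/n)·log Q, log Q = n(E° − E)/0.0592 = −7.061.
Balancing electrons gives 2 Cr3+(aq) + Mn(s) → 2 Cr2+(aq) + Mn2+(aq); thus Q = ([Cr2+(aq)]^2·[Mn2+(aq)]) / [Cr3+(aq)]^2.
Solving for the unknown gives log [Cr3+(aq)] = 0.297, so [Cr3+(aq)] ≈ 2.0 M.

2.0 M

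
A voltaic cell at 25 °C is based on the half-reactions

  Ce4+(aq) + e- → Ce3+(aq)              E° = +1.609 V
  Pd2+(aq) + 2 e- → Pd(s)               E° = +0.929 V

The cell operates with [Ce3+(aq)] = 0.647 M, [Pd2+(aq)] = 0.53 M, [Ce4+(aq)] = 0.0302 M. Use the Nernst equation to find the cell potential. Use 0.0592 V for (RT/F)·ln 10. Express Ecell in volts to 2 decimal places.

+0.61 V

The Ce⁴⁺/Ce³⁺ couple has the more positive E°, so it is the cathode; Pd²⁺/Pd is the anode.
E°cell = +1.609 − (+0.929) = +0.680 V, with n = 2 electrons transferred.
For the overall reaction 2 Ce4+(aq) + Pd(s) → 2 Ce3+(aq) + Pd2+(aq), Q = ([Ce3+(aq)]^2·[Pd2+(aq)]) / [Ce4+(aq)]^2 = 243, giving log Q = 2.386.
Applying E = E° − (RT ln10/nF)·log Q gives +0.680 − (0.0592/2)(2.386) = +0.61 V.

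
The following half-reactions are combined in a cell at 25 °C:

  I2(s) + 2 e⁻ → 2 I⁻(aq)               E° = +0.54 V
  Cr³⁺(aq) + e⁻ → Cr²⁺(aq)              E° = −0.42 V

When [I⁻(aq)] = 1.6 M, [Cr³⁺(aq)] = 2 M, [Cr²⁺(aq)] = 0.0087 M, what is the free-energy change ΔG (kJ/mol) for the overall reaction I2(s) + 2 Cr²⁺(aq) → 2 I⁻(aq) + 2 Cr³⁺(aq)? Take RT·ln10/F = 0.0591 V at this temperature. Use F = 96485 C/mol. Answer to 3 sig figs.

−156 kJ/mol

The standard cell potential is +0.54 − (−0.42) = +0.96 V, with n = 2 electrons in the balanced equation.
Here Q = ([I⁻(aq)]^2·[Cr³⁺(aq)]^2) / [Cr²⁺(aq)]^2 = 1.35×10^5 (log Q = 5.131), giving E = +0.96 − (0.0591/2)·(5.131) = +0.8084 V.
Finally ΔG = −nFE = −(2)(96485 C/mol)(+0.8084 V) = −156 kJ/mol.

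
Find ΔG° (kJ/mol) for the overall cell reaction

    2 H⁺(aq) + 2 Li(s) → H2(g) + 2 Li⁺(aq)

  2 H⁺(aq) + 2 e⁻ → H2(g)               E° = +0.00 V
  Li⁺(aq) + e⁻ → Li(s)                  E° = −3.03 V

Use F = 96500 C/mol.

In the reaction as written H⁺(aq) is reduced, so the 2H⁺/H₂ couple is the cathode and Li⁺/Li is the anode.
E°cell = +0.00 − (−3.03) = +3.03 V; balancing electrons gives n = 2.
ΔG° = −nFE°cell = −(2)(96500)(+3.03) J/mol = −585 kJ/mol.

−585 kJ/mol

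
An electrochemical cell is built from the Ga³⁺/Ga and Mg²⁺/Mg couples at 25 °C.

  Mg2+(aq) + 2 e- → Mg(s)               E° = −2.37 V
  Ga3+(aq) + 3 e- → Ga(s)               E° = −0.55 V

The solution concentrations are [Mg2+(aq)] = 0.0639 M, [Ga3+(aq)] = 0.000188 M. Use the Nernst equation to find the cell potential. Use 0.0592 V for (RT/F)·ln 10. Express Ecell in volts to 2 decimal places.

Since E°(Ga³⁺/Ga) > E°(Mg²⁺/Mg), Ga³⁺/Ga serves as the cathode.
E°cell = E°cat − E°an = −0.55 − (−2.37) = +1.82 V; n = 6.
For the overall reaction 2 Ga3+(aq) + 3 Mg(s) → 2 Ga(s) + 3 Mg2+(aq), Q = [Mg2+(aq)]^3 / [Ga3+(aq)]^2 = 7.38×10^3, giving log Q = 3.868.
E = E° − (0.0592/n)·log Q = +1.82 − (0.0592/6)(3.868) = +1.78 V.

+1.78 V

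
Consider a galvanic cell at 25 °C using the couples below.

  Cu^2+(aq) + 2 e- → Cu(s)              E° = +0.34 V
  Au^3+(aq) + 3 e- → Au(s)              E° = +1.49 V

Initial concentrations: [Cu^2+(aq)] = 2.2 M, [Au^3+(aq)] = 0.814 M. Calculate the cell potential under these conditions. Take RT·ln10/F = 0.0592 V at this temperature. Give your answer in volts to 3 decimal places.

Since E°(Au³⁺/Au) > E°(Cu²⁺/Cu), Au³⁺/Au serves as the cathode.
The standard potential is +1.49 − (+0.34) = +1.15 V and the balanced reaction transfers n = 6 electrons.
For the overall reaction 2 Au^3+(aq) + 3 Cu(s) → 2 Au(s) + 3 Cu^2+(aq), Q = [Cu^2+(aq)]^3 / [Au^3+(aq)]^2 = 16.1, giving log Q = 1.206.
E = E° − (0.0592/n)·log Q = +1.15 − (0.0592/6)(1.206) = +1.138 V.

+1.138 V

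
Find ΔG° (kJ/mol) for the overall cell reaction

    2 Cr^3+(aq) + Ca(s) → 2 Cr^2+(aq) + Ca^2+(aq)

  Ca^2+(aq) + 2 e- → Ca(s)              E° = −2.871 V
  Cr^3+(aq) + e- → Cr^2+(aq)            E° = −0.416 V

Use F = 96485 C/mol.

−474 kJ/mol

In the reaction as written Cr^3+(aq) is reduced, so the Cr³⁺/Cr²⁺ couple is the cathode and Ca²⁺/Ca is the anode.
E°cell = −0.416 − (−2.871) = +2.455 V; balancing electrons gives n = 2.
ΔG° = −nFE°cell = −(2)(96485)(+2.455) J/mol = −474 kJ/mol.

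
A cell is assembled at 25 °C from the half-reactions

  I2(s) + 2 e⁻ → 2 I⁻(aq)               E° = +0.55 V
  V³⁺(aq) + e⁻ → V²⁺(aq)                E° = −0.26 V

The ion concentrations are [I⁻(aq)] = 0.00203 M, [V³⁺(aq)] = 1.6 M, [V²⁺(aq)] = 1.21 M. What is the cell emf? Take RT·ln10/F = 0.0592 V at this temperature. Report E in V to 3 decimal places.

Since E°(I₂/I⁻) > E°(V³⁺/V²⁺), I₂/I⁻ serves as the cathode.
The standard potential is +0.55 − (−0.26) = +0.81 V and the balanced reaction transfers n = 2 electrons.
For the overall reaction I2(s) + 2 V²⁺(aq) → 2 I⁻(aq) + 2 V³⁺(aq), Q = ([I⁻(aq)]^2·[V³⁺(aq)]^2) / [V²⁺(aq)]^2 = 7.21×10^−6, giving log Q = −5.142.
E = E° − (0.0592/n)·log Q = +0.81 − (0.0592/2)(−5.142) = +0.962 V.

+0.962 V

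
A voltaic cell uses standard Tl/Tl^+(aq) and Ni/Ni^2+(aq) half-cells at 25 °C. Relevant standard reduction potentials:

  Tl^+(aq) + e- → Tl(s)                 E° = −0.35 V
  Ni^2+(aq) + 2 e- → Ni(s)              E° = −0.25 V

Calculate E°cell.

Of the two couples in this cell, the one with the more positive reduction potential is reduced at the cathode: here that is Ni²⁺/Ni (−0.25 V); Tl⁺/Tl (−0.35 V) is the anode.
E°cell = E°(cathode) − E°(anode) = −0.25 − (−0.35) = +0.10 V.

+0.10 V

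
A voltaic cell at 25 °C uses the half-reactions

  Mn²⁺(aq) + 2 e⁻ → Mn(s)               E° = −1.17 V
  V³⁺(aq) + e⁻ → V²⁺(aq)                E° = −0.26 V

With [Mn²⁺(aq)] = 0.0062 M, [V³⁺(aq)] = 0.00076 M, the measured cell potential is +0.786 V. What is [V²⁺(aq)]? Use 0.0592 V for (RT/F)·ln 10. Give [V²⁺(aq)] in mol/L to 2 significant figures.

1.2 M

With V³⁺/V²⁺ at the cathode and Mn²⁺/Mn at the anode, E°cell = −0.26 − (−1.17) = +0.91 V (n = 2).
Rearranging E = E° − (0.0592/n)·log Q gives log Q = 2(+0.91 − (+0.786))/0.0592 = 4.189.
For 2 V³⁺(aq) + Mn(s) → 2 V²⁺(aq) + Mn²⁺(aq), the reaction quotient is Q = ([V²⁺(aq)]^2·[Mn²⁺(aq)]) / [V³⁺(aq)]^2.
Isolating [V²⁺(aq)] in Q = 10^{4.189} yields log [V²⁺(aq)] = 0.079, i.e. 1.2 M.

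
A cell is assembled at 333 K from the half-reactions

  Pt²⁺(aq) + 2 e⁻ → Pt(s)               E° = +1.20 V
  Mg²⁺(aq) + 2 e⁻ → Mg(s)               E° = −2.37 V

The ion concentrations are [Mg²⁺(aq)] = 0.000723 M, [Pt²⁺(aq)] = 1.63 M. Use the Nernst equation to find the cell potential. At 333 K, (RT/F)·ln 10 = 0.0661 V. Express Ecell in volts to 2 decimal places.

+3.68 V

Pt²⁺/Pt is reduced (cathode, E° = +1.20 V) and Mg²⁺/Mg is oxidized (anode).
E°cell = E°cat − E°an = +1.20 − (−2.37) = +3.57 V; n = 2.
The balanced reaction is Pt²⁺(aq) + Mg(s) → Pt(s) + Mg²⁺(aq), so Q = [Mg²⁺(aq)] / [Pt²⁺(aq)] = 0.000444 and log Q = −3.353.
E = E° − (0.0661/n)·log Q = +3.57 − (0.0661/2)(−3.353) = +3.68 V.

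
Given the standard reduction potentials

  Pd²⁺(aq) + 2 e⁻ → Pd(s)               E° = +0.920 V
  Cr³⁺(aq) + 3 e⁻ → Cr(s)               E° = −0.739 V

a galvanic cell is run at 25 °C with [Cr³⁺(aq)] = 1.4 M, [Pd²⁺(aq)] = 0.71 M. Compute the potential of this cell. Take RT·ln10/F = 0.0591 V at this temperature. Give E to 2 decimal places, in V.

Pd²⁺/Pd is reduced (cathode, E° = +0.920 V) and Cr³⁺/Cr is oxidized (anode).
E°cell = +0.920 − (−0.739) = +1.659 V, with n = 6 electrons transferred.
For the overall reaction 3 Pd²⁺(aq) + 2 Cr(s) → 3 Pd(s) + 2 Cr³⁺(aq), Q = [Cr³⁺(aq)]^2 / [Pd²⁺(aq)]^3 = 5.48, giving log Q = 0.738.
By the Nernst equation, E = +1.659 − (0.0591/6)·(0.738) = +1.65 V.

+1.65 V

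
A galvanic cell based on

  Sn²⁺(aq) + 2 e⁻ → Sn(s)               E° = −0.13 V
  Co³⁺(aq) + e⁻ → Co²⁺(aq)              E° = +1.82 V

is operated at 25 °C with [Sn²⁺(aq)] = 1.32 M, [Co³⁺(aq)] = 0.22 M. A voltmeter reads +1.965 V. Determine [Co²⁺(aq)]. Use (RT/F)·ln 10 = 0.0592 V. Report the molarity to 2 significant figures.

With Co³⁺/Co²⁺ at the cathode and Sn²⁺/Sn at the anode, E°cell = +1.82 − (−0.13) = +1.95 V (n = 2).
Rearranging E = E° − (0.0592/n)·log Q gives log Q = 2(+1.95 − (+1.965))/0.0592 = −0.507.
For 2 Co³⁺(aq) + Sn(s) → 2 Co²⁺(aq) + Sn²⁺(aq), the reaction quotient is Q = ([Co²⁺(aq)]^2·[Sn²⁺(aq)]) / [Co³⁺(aq)]^2.
Isolating [Co²⁺(aq)] in Q = 10^{−0.507} yields log [Co²⁺(aq)] = −0.971, i.e. 0.11 M.

0.11 M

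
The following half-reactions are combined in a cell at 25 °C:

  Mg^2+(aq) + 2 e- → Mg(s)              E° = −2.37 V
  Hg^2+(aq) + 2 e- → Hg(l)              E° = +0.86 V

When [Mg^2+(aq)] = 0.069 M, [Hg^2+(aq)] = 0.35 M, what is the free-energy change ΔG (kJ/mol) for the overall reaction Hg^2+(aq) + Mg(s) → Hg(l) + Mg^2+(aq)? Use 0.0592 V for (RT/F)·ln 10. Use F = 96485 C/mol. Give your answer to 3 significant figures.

The standard cell potential is +0.86 − (−2.37) = +3.23 V, with n = 2 electrons in the balanced equation.
Here Q = [Mg^2+(aq)] / [Hg^2+(aq)] = 0.197 (log Q = −0.705), giving E = +3.23 − (0.0592/2)·(−0.705) = +3.2509 V.
ΔG = −nFE = −(2)(96485)(+3.2509) J/mol = −627 kJ/mol.

−627 kJ/mol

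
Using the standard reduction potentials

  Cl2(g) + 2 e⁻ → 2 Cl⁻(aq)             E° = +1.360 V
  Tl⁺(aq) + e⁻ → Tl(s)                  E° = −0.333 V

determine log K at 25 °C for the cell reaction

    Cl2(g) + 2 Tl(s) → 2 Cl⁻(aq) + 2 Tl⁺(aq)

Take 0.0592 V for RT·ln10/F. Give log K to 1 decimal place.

log K = 57.2

The Cl₂/Cl⁻ couple is reduced (cathode); E°cell = +1.360 − (−0.333) = +1.693 V with n = 2.
At equilibrium E = 0, so log K = nE°cell / 0.0592 = (2)(+1.693) / 0.0592 = 57.2.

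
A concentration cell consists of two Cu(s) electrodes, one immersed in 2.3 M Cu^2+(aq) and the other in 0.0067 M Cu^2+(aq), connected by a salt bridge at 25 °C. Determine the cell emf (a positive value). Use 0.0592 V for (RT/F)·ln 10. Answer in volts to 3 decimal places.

0.075 V

For a concentration cell E°cell = 0, since both electrodes use the same couple.
The compartment with the higher Cu^2+(aq) concentration (2.3 M) acts as the cathode; ions are reduced there and produced at the dilute (0.0067 M) anode.
With n = 2, Ecell = −(0.0592/2)·log([dilute]/[conc]) = −(0.0592/2)·log(0.0067/2.3) = +0.075 V.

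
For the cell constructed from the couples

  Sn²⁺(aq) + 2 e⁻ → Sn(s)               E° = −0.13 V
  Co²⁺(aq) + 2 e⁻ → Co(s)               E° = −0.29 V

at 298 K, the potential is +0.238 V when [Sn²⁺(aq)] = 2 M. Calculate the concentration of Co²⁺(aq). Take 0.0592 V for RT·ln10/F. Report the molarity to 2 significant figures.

With Sn²⁺/Sn at the cathode and Co²⁺/Co at the anode, E°cell = −0.13 − (−0.29) = +0.16 V (n = 2).
Rearranging E = E° − (0.0592/n)·log Q gives log Q = 2(+0.16 − (+0.238))/0.0592 = −2.635.
Balancing electrons gives Sn²⁺(aq) + Co(s) → Sn(s) + Co²⁺(aq); thus Q = [Co²⁺(aq)] / [Sn²⁺(aq)].
Substituting the known concentrations and solving, log [Co²⁺(aq)] = −2.334 and [Co²⁺(aq)] = 0.0046 M.

0.0046 M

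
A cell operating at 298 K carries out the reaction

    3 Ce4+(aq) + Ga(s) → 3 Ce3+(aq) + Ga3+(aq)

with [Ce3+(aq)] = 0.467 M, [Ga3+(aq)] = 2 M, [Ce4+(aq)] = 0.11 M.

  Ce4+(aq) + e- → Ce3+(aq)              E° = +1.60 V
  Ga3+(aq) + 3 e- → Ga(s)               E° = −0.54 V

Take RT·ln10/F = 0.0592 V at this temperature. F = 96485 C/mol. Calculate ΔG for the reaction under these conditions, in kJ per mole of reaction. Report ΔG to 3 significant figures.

With Ce⁴⁺/Ce³⁺ reduced at the cathode, E°cell = +1.60 − (−0.54) = +2.14 V and n = 3.
The reaction quotient is ([Ce3+(aq)]^3·[Ga3+(aq)]) / [Ce4+(aq)]^3 = 153; by Nernst, E = +2.14 − (0.0592/3)(2.185) = +2.0969 V.
Finally ΔG = −nFE = −(3)(96485 C/mol)(+2.0969 V) = −607 kJ/mol.

−607 kJ/mol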